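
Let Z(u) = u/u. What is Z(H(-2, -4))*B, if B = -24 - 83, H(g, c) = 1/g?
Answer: -107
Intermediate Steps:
Z(u) = 1
B = -107
Z(H(-2, -4))*B = 1*(-107) = -107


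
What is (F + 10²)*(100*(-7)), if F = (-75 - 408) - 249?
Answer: 442400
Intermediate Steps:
F = -732 (F = -483 - 249 = -732)
(F + 10²)*(100*(-7)) = (-732 + 10²)*(100*(-7)) = (-732 + 100)*(-700) = -632*(-700) = 442400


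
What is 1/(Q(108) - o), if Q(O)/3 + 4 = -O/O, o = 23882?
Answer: -1/23897 ≈ -4.1846e-5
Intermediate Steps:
Q(O) = -15 (Q(O) = -12 + 3*(-O/O) = -12 + 3*(-1*1) = -12 + 3*(-1) = -12 - 3 = -15)
1/(Q(108) - o) = 1/(-15 - 1*23882) = 1/(-15 - 23882) = 1/(-23897) = -1/23897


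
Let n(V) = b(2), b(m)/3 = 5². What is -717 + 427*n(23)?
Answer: 31308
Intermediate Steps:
b(m) = 75 (b(m) = 3*5² = 3*25 = 75)
n(V) = 75
-717 + 427*n(23) = -717 + 427*75 = -717 + 32025 = 31308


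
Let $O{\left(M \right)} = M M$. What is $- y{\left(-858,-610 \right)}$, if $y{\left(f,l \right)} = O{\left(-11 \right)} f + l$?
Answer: $104428$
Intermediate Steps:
$O{\left(M \right)} = M^{2}$
$y{\left(f,l \right)} = l + 121 f$ ($y{\left(f,l \right)} = \left(-11\right)^{2} f + l = 121 f + l = l + 121 f$)
$- y{\left(-858,-610 \right)} = - (-610 + 121 \left(-858\right)) = - (-610 - 103818) = \left(-1\right) \left(-104428\right) = 104428$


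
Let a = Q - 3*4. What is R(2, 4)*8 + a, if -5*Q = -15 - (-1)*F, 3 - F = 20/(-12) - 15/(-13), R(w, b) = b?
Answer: 4348/195 ≈ 22.297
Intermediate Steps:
F = 137/39 (F = 3 - (20/(-12) - 15/(-13)) = 3 - (20*(-1/12) - 15*(-1/13)) = 3 - (-5/3 + 15/13) = 3 - 1*(-20/39) = 3 + 20/39 = 137/39 ≈ 3.5128)
Q = 448/195 (Q = -(-15 - (-1)*137/39)/5 = -(-15 - 1*(-137/39))/5 = -(-15 + 137/39)/5 = -1/5*(-448/39) = 448/195 ≈ 2.2974)
a = -1892/195 (a = 448/195 - 3*4 = 448/195 - 1*12 = 448/195 - 12 = -1892/195 ≈ -9.7026)
R(2, 4)*8 + a = 4*8 - 1892/195 = 32 - 1892/195 = 4348/195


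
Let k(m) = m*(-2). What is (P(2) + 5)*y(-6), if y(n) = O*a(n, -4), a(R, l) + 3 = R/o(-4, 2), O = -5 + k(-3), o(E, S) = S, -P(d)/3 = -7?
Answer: -156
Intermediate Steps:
k(m) = -2*m
P(d) = 21 (P(d) = -3*(-7) = 21)
O = 1 (O = -5 - 2*(-3) = -5 + 6 = 1)
a(R, l) = -3 + R/2
y(n) = -3 + n/2 (y(n) = 1*(-3 + n/2) = -3 + n/2)
(P(2) + 5)*y(-6) = (21 + 5)*(-3 + (½)*(-6)) = 26*(-3 - 3) = 26*(-6) = -156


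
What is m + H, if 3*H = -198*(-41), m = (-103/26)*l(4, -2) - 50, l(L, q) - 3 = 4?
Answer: 68335/26 ≈ 2628.3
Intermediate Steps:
l(L, q) = 7 (l(L, q) = 3 + 4 = 7)
m = -2021/26 (m = -103/26*7 - 50 = -721/26 - 50 = -2021/26 ≈ -77.731)
H = 2706 (H = (-198*(-41))/3 = (⅓)*8118 = 2706)
m + H = -2021/26 + 2706 = 68335/26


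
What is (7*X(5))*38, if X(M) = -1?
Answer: -266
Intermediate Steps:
(7*X(5))*38 = (7*(-1))*38 = -7*38 = -266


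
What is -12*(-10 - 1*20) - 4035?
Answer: -3675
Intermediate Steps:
-12*(-10 - 1*20) - 4035 = -12*(-10 - 20) - 4035 = -12*(-30) - 4035 = 360 - 4035 = -3675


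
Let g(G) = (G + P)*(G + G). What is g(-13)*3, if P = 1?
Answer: 936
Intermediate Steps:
g(G) = 2*G*(1 + G) (g(G) = (G + 1)*(G + G) = (1 + G)*(2*G) = 2*G*(1 + G))
g(-13)*3 = (2*(-13)*(1 - 13))*3 = (2*(-13)*(-12))*3 = 312*3 = 936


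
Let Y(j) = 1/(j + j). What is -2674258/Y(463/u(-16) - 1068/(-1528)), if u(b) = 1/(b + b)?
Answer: 15134816066810/191 ≈ 7.9240e+10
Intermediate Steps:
u(b) = 1/(2*b)
Y(j) = 1/(2*j)
-2674258/Y(463/u(-16) - 1068/(-1528)) = -2674258/(1/(2*(463/(((1/2)/(-16))) - 1068/(-1528)))) = -2674258/(1/(2*(463/(((1/2)*(-1/16))) - 1068*(-1/1528)))) = -2674258/(1/(2*(463/(-1/32) + 267/382))) = -2674258/(1/(2*(463*(-32) + 267/382))) = -2674258/(1/(2*(-14816 + 267/382))) = -2674258/(1/(2*(-5659445/382))) = -2674258/((1/2)*(-382/5659445)) = -2674258/(-191/5659445) = -2674258*(-5659445/191) = 15134816066810/191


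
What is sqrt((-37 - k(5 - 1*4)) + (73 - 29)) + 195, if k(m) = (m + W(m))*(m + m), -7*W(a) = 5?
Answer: 195 + 3*sqrt(35)/7 ≈ 197.54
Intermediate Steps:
W(a) = -5/7 (W(a) = -1/7*5 = -5/7)
k(m) = 2*m*(-5/7 + m) (k(m) = (m - 5/7)*(m + m) = (-5/7 + m)*(2*m) = 2*m*(-5/7 + m))
sqrt((-37 - k(5 - 1*4)) + (73 - 29)) + 195 = sqrt((-37 - 2*(5 - 1*4)*(-5 + 7*(5 - 1*4))/7) + (73 - 29)) + 195 = sqrt((-37 - 2*(5 - 4)*(-5 + 7*(5 - 4))/7) + 44) + 195 = sqrt((-37 - 2*(-5 + 7*1)/7) + 44) + 195 = sqrt((-37 - 2*(-5 + 7)/7) + 44) + 195 = sqrt((-37 - 2*2/7) + 44) + 195 = sqrt((-37 - 1*4/7) + 44) + 195 = sqrt((-37 - 4/7) + 44) + 195 = sqrt(-263/7 + 44) + 195 = sqrt(45/7) + 195 = 3*sqrt(35)/7 + 195 = 195 + 3*sqrt(35)/7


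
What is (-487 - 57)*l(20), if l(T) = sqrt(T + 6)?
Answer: -544*sqrt(26) ≈ -2773.9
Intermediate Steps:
l(T) = sqrt(6 + T)
(-487 - 57)*l(20) = (-487 - 57)*sqrt(6 + 20) = -544*sqrt(26)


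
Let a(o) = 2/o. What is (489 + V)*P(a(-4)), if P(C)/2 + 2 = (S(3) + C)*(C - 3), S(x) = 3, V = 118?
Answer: -26101/2 ≈ -13051.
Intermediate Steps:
P(C) = -4 + 2*(-3 + C)*(3 + C) (P(C) = -4 + 2*((3 + C)*(C - 3)) = -4 + 2*((3 + C)*(-3 + C)) = -4 + 2*((-3 + C)*(3 + C)) = -4 + 2*(-3 + C)*(3 + C))
(489 + V)*P(a(-4)) = (489 + 118)*(-22 + 2*(2/(-4))²) = 607*(-22 + 2*(2*(-¼))²) = 607*(-22 + 2*(-½)²) = 607*(-22 + 2*(¼)) = 607*(-22 + ½) = 607*(-43/2) = -26101/2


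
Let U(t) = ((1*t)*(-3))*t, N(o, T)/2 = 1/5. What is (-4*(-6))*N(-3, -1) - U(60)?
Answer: 54048/5 ≈ 10810.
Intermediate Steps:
N(o, T) = ⅖ (N(o, T) = 2/5 = 2*(⅕) = ⅖)
U(t) = -3*t² (U(t) = (t*(-3))*t = (-3*t)*t = -3*t²)
(-4*(-6))*N(-3, -1) - U(60) = -4*(-6)*(⅖) - (-3)*60² = 24*(⅖) - (-3)*3600 = 48/5 - 1*(-10800) = 48/5 + 10800 = 54048/5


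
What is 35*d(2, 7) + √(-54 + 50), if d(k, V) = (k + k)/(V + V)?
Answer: 10 + 2*I ≈ 10.0 + 2.0*I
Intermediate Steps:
d(k, V) = k/V (d(k, V) = (2*k)/((2*V)) = (2*k)*(1/(2*V)) = k/V)
35*d(2, 7) + √(-54 + 50) = 35*(2/7) + √(-54 + 50) = 35*(2*(⅐)) + √(-4) = 35*(2/7) + 2*I = 10 + 2*I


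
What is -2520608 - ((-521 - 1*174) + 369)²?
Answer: -2626884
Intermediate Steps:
-2520608 - ((-521 - 1*174) + 369)² = -2520608 - ((-521 - 174) + 369)² = -2520608 - (-695 + 369)² = -2520608 - 1*(-326)² = -2520608 - 1*106276 = -2520608 - 106276 = -2626884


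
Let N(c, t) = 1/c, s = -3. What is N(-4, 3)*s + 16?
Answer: 67/4 ≈ 16.750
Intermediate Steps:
N(c, t) = 1/c
N(-4, 3)*s + 16 = -3/(-4) + 16 = -¼*(-3) + 16 = ¾ + 16 = 67/4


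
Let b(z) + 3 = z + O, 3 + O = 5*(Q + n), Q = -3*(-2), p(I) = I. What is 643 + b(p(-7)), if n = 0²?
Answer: 660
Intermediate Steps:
n = 0
Q = 6
O = 27 (O = -3 + 5*(6 + 0) = -3 + 5*6 = -3 + 30 = 27)
b(z) = 24 + z (b(z) = -3 + (z + 27) = -3 + (27 + z) = 24 + z)
643 + b(p(-7)) = 643 + (24 - 7) = 643 + 17 = 660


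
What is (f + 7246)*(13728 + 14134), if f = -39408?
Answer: -896097644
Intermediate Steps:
(f + 7246)*(13728 + 14134) = (-39408 + 7246)*(13728 + 14134) = -32162*27862 = -896097644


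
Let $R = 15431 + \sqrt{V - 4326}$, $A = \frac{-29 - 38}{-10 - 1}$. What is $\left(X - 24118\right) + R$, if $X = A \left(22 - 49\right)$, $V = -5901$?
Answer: $- \frac{97366}{11} + i \sqrt{10227} \approx -8851.5 + 101.13 i$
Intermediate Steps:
$A = \frac{67}{11}$ ($A = - \frac{67}{-11} = \left(-67\right) \left(- \frac{1}{11}\right) = \frac{67}{11} \approx 6.0909$)
$X = - \frac{1809}{11}$ ($X = \frac{67 \left(22 - 49\right)}{11} = \frac{67}{11} \left(-27\right) = - \frac{1809}{11} \approx -164.45$)
$R = 15431 + i \sqrt{10227}$ ($R = 15431 + \sqrt{-5901 - 4326} = 15431 + \sqrt{-10227} = 15431 + i \sqrt{10227} \approx 15431.0 + 101.13 i$)
$\left(X - 24118\right) + R = \left(- \frac{1809}{11} - 24118\right) + \left(15431 + i \sqrt{10227}\right) = - \frac{267107}{11} + \left(15431 + i \sqrt{10227}\right) = - \frac{97366}{11} + i \sqrt{10227}$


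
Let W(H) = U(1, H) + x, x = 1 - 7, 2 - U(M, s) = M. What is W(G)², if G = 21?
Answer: 25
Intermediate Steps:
U(M, s) = 2 - M
x = -6
W(H) = -5 (W(H) = (2 - 1*1) - 6 = (2 - 1) - 6 = 1 - 6 = -5)
W(G)² = (-5)² = 25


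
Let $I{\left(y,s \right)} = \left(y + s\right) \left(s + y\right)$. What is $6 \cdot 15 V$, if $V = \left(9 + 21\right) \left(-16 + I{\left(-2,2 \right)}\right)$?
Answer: $-43200$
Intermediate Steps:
$I{\left(y,s \right)} = \left(s + y\right)^{2}$ ($I{\left(y,s \right)} = \left(s + y\right) \left(s + y\right) = \left(s + y\right)^{2}$)
$V = -480$ ($V = \left(9 + 21\right) \left(-16 + \left(2 - 2\right)^{2}\right) = 30 \left(-16 + 0^{2}\right) = 30 \left(-16 + 0\right) = 30 \left(-16\right) = -480$)
$6 \cdot 15 V = 6 \cdot 15 \left(-480\right) = 90 \left(-480\right) = -43200$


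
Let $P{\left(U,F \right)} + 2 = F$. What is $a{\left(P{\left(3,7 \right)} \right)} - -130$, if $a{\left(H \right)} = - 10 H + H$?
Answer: $85$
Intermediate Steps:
$P{\left(U,F \right)} = -2 + F$
$a{\left(H \right)} = - 9 H$
$a{\left(P{\left(3,7 \right)} \right)} - -130 = - 9 \left(-2 + 7\right) - -130 = \left(-9\right) 5 + 130 = -45 + 130 = 85$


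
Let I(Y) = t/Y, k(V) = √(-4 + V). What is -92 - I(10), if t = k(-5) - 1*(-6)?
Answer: -463/5 - 3*I/10 ≈ -92.6 - 0.3*I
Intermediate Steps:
t = 6 + 3*I (t = √(-4 - 5) - 1*(-6) = √(-9) + 6 = 3*I + 6 = 6 + 3*I ≈ 6.0 + 3.0*I)
I(Y) = (6 + 3*I)/Y
-92 - I(10) = -92 - 3*(2 + I)/10 = -92 - (⅗ + 3*I/10) = -92 + (-⅗ - 3*I/10) = -463/5 - 3*I/10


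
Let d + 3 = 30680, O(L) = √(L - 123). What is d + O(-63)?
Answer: 30677 + I*√186 ≈ 30677.0 + 13.638*I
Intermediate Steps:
O(L) = √(-123 + L)
d = 30677 (d = -3 + 30680 = 30677)
d + O(-63) = 30677 + √(-123 - 63) = 30677 + √(-186) = 30677 + I*√186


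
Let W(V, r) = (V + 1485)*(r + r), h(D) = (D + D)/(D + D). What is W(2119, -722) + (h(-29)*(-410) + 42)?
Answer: -5204544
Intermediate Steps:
h(D) = 1 (h(D) = (2*D)/((2*D)) = (2*D)*(1/(2*D)) = 1)
W(V, r) = 2*r*(1485 + V) (W(V, r) = (1485 + V)*(2*r) = 2*r*(1485 + V))
W(2119, -722) + (h(-29)*(-410) + 42) = 2*(-722)*(1485 + 2119) + (1*(-410) + 42) = 2*(-722)*3604 + (-410 + 42) = -5204176 - 368 = -5204544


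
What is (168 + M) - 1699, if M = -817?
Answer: -2348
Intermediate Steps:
(168 + M) - 1699 = (168 - 817) - 1699 = -649 - 1699 = -2348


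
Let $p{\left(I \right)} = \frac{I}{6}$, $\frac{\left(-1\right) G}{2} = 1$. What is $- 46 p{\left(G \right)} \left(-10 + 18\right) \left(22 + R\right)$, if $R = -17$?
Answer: $\frac{1840}{3} \approx 613.33$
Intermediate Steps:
$G = -2$ ($G = \left(-2\right) 1 = -2$)
$p{\left(I \right)} = \frac{I}{6}$ ($p{\left(I \right)} = I \frac{1}{6} = \frac{I}{6}$)
$- 46 p{\left(G \right)} \left(-10 + 18\right) \left(22 + R\right) = - 46 \cdot \frac{1}{6} \left(-2\right) \left(-10 + 18\right) \left(22 - 17\right) = \left(-46\right) \left(- \frac{1}{3}\right) 8 \cdot 5 = \frac{46}{3} \cdot 40 = \frac{1840}{3}$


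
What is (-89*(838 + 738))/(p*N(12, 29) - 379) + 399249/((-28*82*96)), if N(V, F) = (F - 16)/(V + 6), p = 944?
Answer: -93111940647/200211200 ≈ -465.07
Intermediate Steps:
N(V, F) = (-16 + F)/(6 + V)
(-89*(838 + 738))/(p*N(12, 29) - 379) + 399249/((-28*82*96)) = (-89*(838 + 738))/(944*((-16 + 29)/(6 + 12)) - 379) + 399249/((-28*82*96)) = (-89*1576)/(944*(13/18) - 379) + 399249/((-2296*96)) = -140264/(944*((1/18)*13) - 379) + 399249/(-220416) = -140264/(944*(13/18) - 379) + 399249*(-1/220416) = -140264/(6136/9 - 379) - 133083/73472 = -140264/2725/9 - 133083/73472 = -140264*9/2725 - 133083/73472 = -1262376/2725 - 133083/73472 = -93111940647/200211200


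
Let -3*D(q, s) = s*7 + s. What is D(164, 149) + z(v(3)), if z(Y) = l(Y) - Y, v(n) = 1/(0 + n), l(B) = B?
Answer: -1192/3 ≈ -397.33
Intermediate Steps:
D(q, s) = -8*s/3 (D(q, s) = -(s*7 + s)/3 = -(7*s + s)/3 = -8*s/3)
v(n) = 1/n
z(Y) = 0 (z(Y) = Y - Y = 0)
D(164, 149) + z(v(3)) = -8/3*149 + 0 = -1192/3 + 0 = -1192/3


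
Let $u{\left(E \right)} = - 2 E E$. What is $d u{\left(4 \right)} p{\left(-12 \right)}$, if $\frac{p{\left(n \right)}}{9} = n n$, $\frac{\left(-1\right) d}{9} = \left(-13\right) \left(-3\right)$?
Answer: $14556672$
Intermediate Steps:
$d = -351$ ($d = - 9 \left(\left(-13\right) \left(-3\right)\right) = \left(-9\right) 39 = -351$)
$p{\left(n \right)} = 9 n^{2}$ ($p{\left(n \right)} = 9 n n = 9 n^{2}$)
$u{\left(E \right)} = - 2 E^{2}$
$d u{\left(4 \right)} p{\left(-12 \right)} = - 351 \left(- 2 \cdot 4^{2}\right) 9 \left(-12\right)^{2} = - 351 \left(\left(-2\right) 16\right) 9 \cdot 144 = \left(-351\right) \left(-32\right) 1296 = 11232 \cdot 1296 = 14556672$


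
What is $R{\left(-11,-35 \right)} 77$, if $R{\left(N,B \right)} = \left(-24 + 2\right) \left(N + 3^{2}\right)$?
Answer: $3388$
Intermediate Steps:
$R{\left(N,B \right)} = -198 - 22 N$ ($R{\left(N,B \right)} = - 22 \left(N + 9\right) = - 22 \left(9 + N\right) = -198 - 22 N$)
$R{\left(-11,-35 \right)} 77 = \left(-198 - -242\right) 77 = \left(-198 + 242\right) 77 = 44 \cdot 77 = 3388$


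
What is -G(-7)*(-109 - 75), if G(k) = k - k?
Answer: 0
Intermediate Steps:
G(k) = 0
-G(-7)*(-109 - 75) = -0*(-109 - 75) = -0*(-184) = -1*0 = 0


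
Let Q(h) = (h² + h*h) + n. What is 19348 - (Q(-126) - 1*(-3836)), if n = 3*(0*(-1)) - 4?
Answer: -16236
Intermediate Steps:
n = -4 (n = 3*0 - 4 = 0 - 4 = -4)
Q(h) = -4 + 2*h² (Q(h) = (h² + h*h) - 4 = (h² + h²) - 4 = 2*h² - 4 = -4 + 2*h²)
19348 - (Q(-126) - 1*(-3836)) = 19348 - ((-4 + 2*(-126)²) - 1*(-3836)) = 19348 - ((-4 + 2*15876) + 3836) = 19348 - ((-4 + 31752) + 3836) = 19348 - (31748 + 3836) = 19348 - 1*35584 = 19348 - 35584 = -16236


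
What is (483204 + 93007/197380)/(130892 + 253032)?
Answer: 95374898527/75778919120 ≈ 1.2586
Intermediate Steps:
(483204 + 93007/197380)/(130892 + 253032) = (483204 + 93007*(1/197380))/383924 = (483204 + 93007/197380)*(1/383924) = (95374898527/197380)*(1/383924) = 95374898527/75778919120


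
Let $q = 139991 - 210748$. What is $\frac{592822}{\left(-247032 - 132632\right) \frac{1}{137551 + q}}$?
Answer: $- \frac{9899238167}{94916} \approx -1.0429 \cdot 10^{5}$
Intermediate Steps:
$q = -70757$ ($q = 139991 - 210748 = -70757$)
$\frac{592822}{\left(-247032 - 132632\right) \frac{1}{137551 + q}} = \frac{592822}{\left(-247032 - 132632\right) \frac{1}{137551 - 70757}} = \frac{592822}{\left(-379664\right) \frac{1}{66794}} = \frac{592822}{- \frac{189832}{33397}} = 592822 \left(- \frac{33397}{189832}\right) = - \frac{9899238167}{94916}$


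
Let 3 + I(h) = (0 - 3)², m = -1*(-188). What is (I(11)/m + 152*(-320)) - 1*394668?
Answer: -41670949/94 ≈ -4.4331e+5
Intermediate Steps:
m = 188
I(h) = 6 (I(h) = -3 + (0 - 3)² = -3 + (-3)² = -3 + 9 = 6)
(I(11)/m + 152*(-320)) - 1*394668 = (6/188 + 152*(-320)) - 1*394668 = (6*(1/188) - 48640) - 394668 = (3/94 - 48640) - 394668 = -4572157/94 - 394668 = -41670949/94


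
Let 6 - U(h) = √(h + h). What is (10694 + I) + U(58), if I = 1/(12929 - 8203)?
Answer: 50568201/4726 - 2*√29 ≈ 10689.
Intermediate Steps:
I = 1/4726 ≈ 0.00021160
U(h) = 6 - √2*√h (U(h) = 6 - √(h + h) = 6 - √(2*h) = 6 - √2*√h)
(10694 + I) + U(58) = (10694 + 1/4726) + (6 - √2*√58) = 50539845/4726 + (6 - 2*√29) = 50568201/4726 - 2*√29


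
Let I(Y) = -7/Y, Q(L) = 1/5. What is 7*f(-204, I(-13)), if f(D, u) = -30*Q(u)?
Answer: -42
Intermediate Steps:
Q(L) = ⅕
f(D, u) = -6 (f(D, u) = -30*⅕ = -6)
7*f(-204, I(-13)) = 7*(-6) = -42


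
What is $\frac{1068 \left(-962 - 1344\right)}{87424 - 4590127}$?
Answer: $\frac{820936}{1500901} \approx 0.54696$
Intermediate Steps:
$\frac{1068 \left(-962 - 1344\right)}{87424 - 4590127} = \frac{1068 \left(-2306\right)}{87424 - 4590127} = - \frac{2462808}{-4502703} = \left(-2462808\right) \left(- \frac{1}{4502703}\right) = \frac{820936}{1500901}$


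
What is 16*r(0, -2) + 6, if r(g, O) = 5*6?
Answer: 486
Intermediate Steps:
r(g, O) = 30
16*r(0, -2) + 6 = 16*30 + 6 = 480 + 6 = 486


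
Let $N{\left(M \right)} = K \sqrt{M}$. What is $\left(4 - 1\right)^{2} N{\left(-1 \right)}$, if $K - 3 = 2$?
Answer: $45 i \approx 45.0 i$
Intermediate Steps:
$K = 5$ ($K = 3 + 2 = 5$)
$N{\left(M \right)} = 5 \sqrt{M}$
$\left(4 - 1\right)^{2} N{\left(-1 \right)} = \left(4 - 1\right)^{2} \cdot 5 \sqrt{-1} = 3^{2} \cdot 5 i = 9 \cdot 5 i = 45 i$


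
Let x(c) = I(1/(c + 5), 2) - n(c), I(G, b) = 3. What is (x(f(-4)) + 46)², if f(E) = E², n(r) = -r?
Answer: 4225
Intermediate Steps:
x(c) = 3 + c (x(c) = 3 - (-1)*c = 3 + c)
(x(f(-4)) + 46)² = ((3 + (-4)²) + 46)² = ((3 + 16) + 46)² = (19 + 46)² = 65² = 4225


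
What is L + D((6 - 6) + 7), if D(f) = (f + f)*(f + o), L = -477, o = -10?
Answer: -519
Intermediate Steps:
D(f) = 2*f*(-10 + f) (D(f) = (f + f)*(f - 10) = (2*f)*(-10 + f) = 2*f*(-10 + f))
L + D((6 - 6) + 7) = -477 + 2*((6 - 6) + 7)*(-10 + ((6 - 6) + 7)) = -477 + 2*(0 + 7)*(-10 + (0 + 7)) = -477 + 2*7*(-10 + 7) = -477 + 2*7*(-3) = -477 - 42 = -519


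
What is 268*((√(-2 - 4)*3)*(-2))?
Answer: -1608*I*√6 ≈ -3938.8*I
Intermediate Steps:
268*((√(-2 - 4)*3)*(-2)) = 268*((√(-6)*3)*(-2)) = 268*(((I*√6)*3)*(-2)) = 268*((3*I*√6)*(-2)) = 268*(-6*I*√6) = -1608*I*√6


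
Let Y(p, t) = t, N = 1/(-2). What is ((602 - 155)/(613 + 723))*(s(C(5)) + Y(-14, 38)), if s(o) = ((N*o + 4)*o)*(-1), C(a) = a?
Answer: 27267/2672 ≈ 10.205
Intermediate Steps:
N = -½ ≈ -0.50000
s(o) = -o*(4 - o/2) (s(o) = ((-o/2 + 4)*o)*(-1) = ((4 - o/2)*o)*(-1) = (o*(4 - o/2))*(-1) = -o*(4 - o/2))
((602 - 155)/(613 + 723))*(s(C(5)) + Y(-14, 38)) = ((602 - 155)/(613 + 723))*((½)*5*(-8 + 5) + 38) = (447/1336)*((½)*5*(-3) + 38) = (447*(1/1336))*(-15/2 + 38) = (447/1336)*(61/2) = 27267/2672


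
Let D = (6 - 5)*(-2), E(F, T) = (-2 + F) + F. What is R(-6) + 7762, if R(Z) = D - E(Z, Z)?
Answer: 7774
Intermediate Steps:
E(F, T) = -2 + 2*F
D = -2 (D = 1*(-2) = -2)
R(Z) = -2*Z (R(Z) = -2 - (-2 + 2*Z) = -2 + (2 - 2*Z) = -2*Z)
R(-6) + 7762 = -2*(-6) + 7762 = 12 + 7762 = 7774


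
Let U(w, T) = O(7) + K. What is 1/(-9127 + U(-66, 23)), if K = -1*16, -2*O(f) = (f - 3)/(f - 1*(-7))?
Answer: -7/64002 ≈ -0.00010937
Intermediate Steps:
O(f) = -(-3 + f)/(2*(7 + f)) (O(f) = -(f - 3)/(2*(f - 1*(-7))) = -(-3 + f)/(2*(f + 7)) = -(-3 + f)/(2*(7 + f)))
K = -16
U(w, T) = -113/7 (U(w, T) = (3 - 1*7)/(2*(7 + 7)) - 16 = (1/2)*(3 - 7)/14 - 16 = (1/2)*(1/14)*(-4) - 16 = -1/7 - 16 = -113/7)
1/(-9127 + U(-66, 23)) = 1/(-9127 - 113/7) = 1/(-64002/7) = -7/64002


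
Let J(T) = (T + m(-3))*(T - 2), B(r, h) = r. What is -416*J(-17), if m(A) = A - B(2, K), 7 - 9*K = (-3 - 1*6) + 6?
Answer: -173888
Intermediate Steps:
K = 10/9 (K = 7/9 - ((-3 - 1*6) + 6)/9 = 7/9 - ((-3 - 6) + 6)/9 = 7/9 - (-9 + 6)/9 = 7/9 - 1/9*(-3) = 7/9 + 1/3 = 10/9 ≈ 1.1111)
m(A) = -2 + A (m(A) = A - 1*2 = A - 2 = -2 + A)
J(T) = (-5 + T)*(-2 + T) (J(T) = (T + (-2 - 3))*(T - 2) = (T - 5)*(-2 + T) = (-5 + T)*(-2 + T))
-416*J(-17) = -416*(10 + (-17)**2 - 7*(-17)) = -416*(10 + 289 + 119) = -416*418 = -173888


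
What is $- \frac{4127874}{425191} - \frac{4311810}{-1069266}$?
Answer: $- \frac{430075419129}{75773713301} \approx -5.6758$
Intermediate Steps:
$- \frac{4127874}{425191} - \frac{4311810}{-1069266} = \left(-4127874\right) \frac{1}{425191} - - \frac{718635}{178211} = - \frac{4127874}{425191} + \frac{718635}{178211} = - \frac{430075419129}{75773713301}$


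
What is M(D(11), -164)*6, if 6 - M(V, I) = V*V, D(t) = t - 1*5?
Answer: -180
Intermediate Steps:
D(t) = -5 + t (D(t) = t - 5 = -5 + t)
M(V, I) = 6 - V**2 (M(V, I) = 6 - V*V = 6 - V**2)
M(D(11), -164)*6 = (6 - (-5 + 11)**2)*6 = (6 - 1*6**2)*6 = (6 - 1*36)*6 = (6 - 36)*6 = -30*6 = -180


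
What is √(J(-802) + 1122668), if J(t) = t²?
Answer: 12*√12263 ≈ 1328.9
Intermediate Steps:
√(J(-802) + 1122668) = √((-802)² + 1122668) = √(643204 + 1122668) = √1765872 = 12*√12263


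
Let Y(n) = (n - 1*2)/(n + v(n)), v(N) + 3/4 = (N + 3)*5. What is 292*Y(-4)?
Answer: 2336/13 ≈ 179.69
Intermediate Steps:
v(N) = 57/4 + 5*N (v(N) = -3/4 + (N + 3)*5 = -3/4 + (3 + N)*5 = -3/4 + (15 + 5*N) = 57/4 + 5*N)
Y(n) = (-2 + n)/(57/4 + 6*n) (Y(n) = (n - 1*2)/(n + (57/4 + 5*n)) = (n - 2)/(57/4 + 6*n) = (-2 + n)/(57/4 + 6*n))
292*Y(-4) = 292*(4*(-2 - 4)/(3*(19 + 8*(-4)))) = 292*((4/3)*(-6)/(19 - 32)) = 292*((4/3)*(-6)/(-13)) = 292*((4/3)*(-1/13)*(-6)) = 292*(8/13) = 2336/13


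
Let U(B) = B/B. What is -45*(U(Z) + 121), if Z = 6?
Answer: -5490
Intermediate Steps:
U(B) = 1
-45*(U(Z) + 121) = -45*(1 + 121) = -45*122 = -5490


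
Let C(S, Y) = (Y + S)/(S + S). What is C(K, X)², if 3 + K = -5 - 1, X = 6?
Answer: 1/36 ≈ 0.027778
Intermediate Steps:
K = -9 (K = -3 + (-5 - 1) = -3 - 6 = -9)
C(S, Y) = (S + Y)/(2*S) (C(S, Y) = (S + Y)/((2*S)) = (S + Y)*(1/(2*S)) = (S + Y)/(2*S))
C(K, X)² = ((½)*(-9 + 6)/(-9))² = ((½)*(-⅑)*(-3))² = (⅙)² = 1/36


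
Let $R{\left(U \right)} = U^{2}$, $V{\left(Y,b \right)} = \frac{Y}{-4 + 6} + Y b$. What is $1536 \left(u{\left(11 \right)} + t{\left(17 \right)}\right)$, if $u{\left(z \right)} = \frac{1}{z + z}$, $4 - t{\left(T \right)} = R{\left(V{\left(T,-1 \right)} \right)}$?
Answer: $- \frac{1152384}{11} \approx -1.0476 \cdot 10^{5}$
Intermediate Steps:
$V{\left(Y,b \right)} = \frac{Y}{2} + Y b$
$t{\left(T \right)} = 4 - \frac{T^{2}}{4}$ ($t{\left(T \right)} = 4 - \left(T \left(\frac{1}{2} - 1\right)\right)^{2} = 4 - \left(T \left(- \frac{1}{2}\right)\right)^{2} = 4 - \left(- \frac{T}{2}\right)^{2} = 4 - \frac{T^{2}}{4}$)
$u{\left(z \right)} = \frac{1}{2 z}$
$1536 \left(u{\left(11 \right)} + t{\left(17 \right)}\right) = 1536 \left(\frac{1}{2 \cdot 11} + \left(4 - \frac{17^{2}}{4}\right)\right) = 1536 \left(\frac{1}{2} \cdot \frac{1}{11} + \left(4 - \frac{289}{4}\right)\right) = 1536 \left(\frac{1}{22} + \left(4 - \frac{289}{4}\right)\right) = 1536 \left(\frac{1}{22} - \frac{273}{4}\right) = 1536 \left(- \frac{3001}{44}\right) = - \frac{1152384}{11}$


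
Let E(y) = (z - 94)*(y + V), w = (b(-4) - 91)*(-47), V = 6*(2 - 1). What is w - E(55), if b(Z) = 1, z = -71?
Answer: 14295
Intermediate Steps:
V = 6 (V = 6*1 = 6)
w = 4230 (w = (1 - 91)*(-47) = -90*(-47) = 4230)
E(y) = -990 - 165*y (E(y) = (-71 - 94)*(y + 6) = -165*(6 + y) = -990 - 165*y)
w - E(55) = 4230 - (-990 - 165*55) = 4230 - (-990 - 9075) = 4230 - 1*(-10065) = 4230 + 10065 = 14295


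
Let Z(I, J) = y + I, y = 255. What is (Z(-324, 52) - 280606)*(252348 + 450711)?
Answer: -197331084825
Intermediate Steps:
Z(I, J) = 255 + I
(Z(-324, 52) - 280606)*(252348 + 450711) = ((255 - 324) - 280606)*(252348 + 450711) = (-69 - 280606)*703059 = -280675*703059 = -197331084825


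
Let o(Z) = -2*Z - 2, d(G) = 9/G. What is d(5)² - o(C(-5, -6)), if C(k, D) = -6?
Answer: -169/25 ≈ -6.7600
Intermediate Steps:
o(Z) = -2 - 2*Z
d(5)² - o(C(-5, -6)) = (9/5)² - (-2 - 2*(-6)) = (9*(⅕))² - (-2 + 12) = (9/5)² - 1*10 = 81/25 - 10 = -169/25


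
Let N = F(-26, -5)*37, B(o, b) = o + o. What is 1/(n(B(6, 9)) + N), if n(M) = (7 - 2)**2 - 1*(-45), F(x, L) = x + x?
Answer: -1/1854 ≈ -0.00053937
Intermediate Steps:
F(x, L) = 2*x
B(o, b) = 2*o
N = -1924 (N = (2*(-26))*37 = -52*37 = -1924)
n(M) = 70 (n(M) = 5**2 + 45 = 25 + 45 = 70)
1/(n(B(6, 9)) + N) = 1/(70 - 1924) = 1/(-1854) = -1/1854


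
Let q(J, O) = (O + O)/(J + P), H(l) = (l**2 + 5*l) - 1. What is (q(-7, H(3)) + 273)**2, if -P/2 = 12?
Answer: 70845889/961 ≈ 73721.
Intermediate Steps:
H(l) = -1 + l**2 + 5*l
P = -24 (P = -2*12 = -24)
q(J, O) = 2*O/(-24 + J) (q(J, O) = (O + O)/(J - 24) = (2*O)/(-24 + J) = 2*O/(-24 + J))
(q(-7, H(3)) + 273)**2 = (2*(-1 + 3**2 + 5*3)/(-24 - 7) + 273)**2 = (2*(-1 + 9 + 15)/(-31) + 273)**2 = (2*23*(-1/31) + 273)**2 = (-46/31 + 273)**2 = (8417/31)**2 = 70845889/961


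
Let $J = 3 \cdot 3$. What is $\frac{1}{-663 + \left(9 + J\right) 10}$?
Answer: $- \frac{1}{483} \approx -0.0020704$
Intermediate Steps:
$J = 9$
$\frac{1}{-663 + \left(9 + J\right) 10} = \frac{1}{-663 + \left(9 + 9\right) 10} = \frac{1}{-663 + 18 \cdot 10} = \frac{1}{-663 + 180} = \frac{1}{-483} = - \frac{1}{483}$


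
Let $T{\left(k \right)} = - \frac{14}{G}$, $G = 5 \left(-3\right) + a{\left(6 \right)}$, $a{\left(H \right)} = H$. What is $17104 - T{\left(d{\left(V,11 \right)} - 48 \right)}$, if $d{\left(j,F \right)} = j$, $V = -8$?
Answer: $\frac{153922}{9} \approx 17102.0$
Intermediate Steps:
$G = -9$ ($G = 5 \left(-3\right) + 6 = -15 + 6 = -9$)
$T{\left(k \right)} = \frac{14}{9}$ ($T{\left(k \right)} = - \frac{14}{-9} = \left(-14\right) \left(- \frac{1}{9}\right) = \frac{14}{9}$)
$17104 - T{\left(d{\left(V,11 \right)} - 48 \right)} = 17104 - \frac{14}{9} = \frac{153922}{9}$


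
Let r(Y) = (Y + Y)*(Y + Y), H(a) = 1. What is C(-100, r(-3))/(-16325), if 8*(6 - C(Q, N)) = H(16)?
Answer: -47/130600 ≈ -0.00035988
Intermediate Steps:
r(Y) = 4*Y² (r(Y) = (2*Y)*(2*Y) = 4*Y²)
C(Q, N) = 47/8 (C(Q, N) = 6 - ⅛*1 = 6 - ⅛ = 47/8)
C(-100, r(-3))/(-16325) = (47/8)/(-16325) = (47/8)*(-1/16325) = -47/130600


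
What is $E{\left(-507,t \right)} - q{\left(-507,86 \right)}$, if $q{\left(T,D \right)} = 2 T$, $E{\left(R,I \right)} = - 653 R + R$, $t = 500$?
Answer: $331578$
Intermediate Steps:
$E{\left(R,I \right)} = - 652 R$
$E{\left(-507,t \right)} - q{\left(-507,86 \right)} = \left(-652\right) \left(-507\right) - 2 \left(-507\right) = 330564 - -1014 = 330564 + 1014 = 331578$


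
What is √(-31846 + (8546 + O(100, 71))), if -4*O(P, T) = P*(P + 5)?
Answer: 5*I*√1037 ≈ 161.01*I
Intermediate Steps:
O(P, T) = -P*(5 + P)/4 (O(P, T) = -P*(P + 5)/4 = -P*(5 + P)/4)
√(-31846 + (8546 + O(100, 71))) = √(-31846 + (8546 - ¼*100*(5 + 100))) = √(-31846 + (8546 - ¼*100*105)) = √(-31846 + (8546 - 2625)) = √(-31846 + 5921) = √(-25925) = 5*I*√1037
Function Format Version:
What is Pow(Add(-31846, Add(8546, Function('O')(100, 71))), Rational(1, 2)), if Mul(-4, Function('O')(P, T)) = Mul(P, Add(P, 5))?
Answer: Mul(5, I, Pow(1037, Rational(1, 2))) ≈ Mul(161.01, I)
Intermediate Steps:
Function('O')(P, T) = Mul(Rational(-1, 4), P, Add(5, P)) (Function('O')(P, T) = Mul(Rational(-1, 4), Mul(P, Add(P, 5))) = Mul(Rational(-1, 4), Mul(P, Add(5, P))) = Mul(Rational(-1, 4), P, Add(5, P)))
Pow(Add(-31846, Add(8546, Function('O')(100, 71))), Rational(1, 2)) = Pow(Add(-31846, Add(8546, Mul(Rational(-1, 4), 100, Add(5, 100)))), Rational(1, 2)) = Pow(Add(-31846, Add(8546, Mul(Rational(-1, 4), 100, 105))), Rational(1, 2)) = Pow(Add(-31846, Add(8546, -2625)), Rational(1, 2)) = Pow(Add(-31846, 5921), Rational(1, 2)) = Pow(-25925, Rational(1, 2)) = Mul(5, I, Pow(1037, Rational(1, 2)))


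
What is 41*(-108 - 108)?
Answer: -8856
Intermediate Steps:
41*(-108 - 108) = 41*(-216) = -8856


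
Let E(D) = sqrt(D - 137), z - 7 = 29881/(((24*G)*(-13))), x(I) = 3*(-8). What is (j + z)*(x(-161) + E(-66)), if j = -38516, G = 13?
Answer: 156222385/169 - 156222385*I*sqrt(203)/4056 ≈ 9.2439e+5 - 5.4877e+5*I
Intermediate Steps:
x(I) = -24
z = -1489/4056 (z = 7 + 29881/(((24*13)*(-13))) = 7 + 29881/((312*(-13))) = 7 + 29881/(-4056) = 7 + 29881*(-1/4056) = 7 - 29881/4056 = -1489/4056 ≈ -0.36711)
E(D) = sqrt(-137 + D)
(j + z)*(x(-161) + E(-66)) = (-38516 - 1489/4056)*(-24 + sqrt(-137 - 66)) = -156222385*(-24 + sqrt(-203))/4056 = -156222385*(-24 + I*sqrt(203))/4056 = 156222385/169 - 156222385*I*sqrt(203)/4056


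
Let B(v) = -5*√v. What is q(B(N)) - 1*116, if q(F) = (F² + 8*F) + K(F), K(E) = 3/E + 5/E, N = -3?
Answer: -191 - 592*I*√3/15 ≈ -191.0 - 68.358*I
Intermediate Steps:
K(E) = 8/E
q(F) = F² + 8*F + 8/F (q(F) = (F² + 8*F) + 8/F = F² + 8*F + 8/F)
q(B(N)) - 1*116 = (8 + (-5*I*√3)²*(8 - 5*I*√3))/((-5*I*√3)) - 1*116 = (8 + (-5*I*√3)²*(8 - 5*I*√3))/((-5*I*√3)) - 116 = (I*√3/15)*(8 - 75*(8 - 5*I*√3)) - 116 = (I*√3/15)*(8 + (-600 + 375*I*√3)) - 116 = (I*√3/15)*(-592 + 375*I*√3) - 116 = I*√3*(-592 + 375*I*√3)/15 - 116 = -116 + I*√3*(-592 + 375*I*√3)/15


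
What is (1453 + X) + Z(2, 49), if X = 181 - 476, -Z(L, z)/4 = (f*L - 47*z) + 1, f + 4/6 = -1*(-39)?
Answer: 30178/3 ≈ 10059.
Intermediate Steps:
f = 115/3 (f = -⅔ - 1*(-39) = -⅔ + 39 = 115/3 ≈ 38.333)
Z(L, z) = -4 + 188*z - 460*L/3 (Z(L, z) = -4*((115*L/3 - 47*z) + 1) = -4*((-47*z + 115*L/3) + 1) = -4*(1 - 47*z + 115*L/3) = -4 + 188*z - 460*L/3)
X = -295
(1453 + X) + Z(2, 49) = (1453 - 295) + (-4 + 188*49 - 460/3*2) = 1158 + (-4 + 9212 - 920/3) = 1158 + 26704/3 = 30178/3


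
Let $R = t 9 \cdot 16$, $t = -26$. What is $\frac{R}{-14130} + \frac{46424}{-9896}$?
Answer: $- \frac{4298059}{971045} \approx -4.4262$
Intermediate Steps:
$R = -3744$ ($R = \left(-26\right) 9 \cdot 16 = \left(-234\right) 16 = -3744$)
$\frac{R}{-14130} + \frac{46424}{-9896} = - \frac{3744}{-14130} + \frac{46424}{-9896} = \left(-3744\right) \left(- \frac{1}{14130}\right) + 46424 \left(- \frac{1}{9896}\right) = \frac{208}{785} - \frac{5803}{1237} = - \frac{4298059}{971045}$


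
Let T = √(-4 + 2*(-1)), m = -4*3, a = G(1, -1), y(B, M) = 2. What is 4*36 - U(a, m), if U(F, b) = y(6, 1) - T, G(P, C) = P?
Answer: 142 + I*√6 ≈ 142.0 + 2.4495*I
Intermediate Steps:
a = 1
m = -12
T = I*√6 (T = √(-4 - 2) = √(-6) = I*√6 ≈ 2.4495*I)
U(F, b) = 2 - I*√6
4*36 - U(a, m) = 4*36 - (2 - I*√6) = 144 + (-2 + I*√6) = 142 + I*√6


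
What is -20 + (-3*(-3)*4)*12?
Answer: 412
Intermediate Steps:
-20 + (-3*(-3)*4)*12 = -20 + (9*4)*12 = -20 + 36*12 = -20 + 432 = 412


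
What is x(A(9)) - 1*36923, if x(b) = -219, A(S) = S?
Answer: -37142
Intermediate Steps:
x(A(9)) - 1*36923 = -219 - 1*36923 = -219 - 36923 = -37142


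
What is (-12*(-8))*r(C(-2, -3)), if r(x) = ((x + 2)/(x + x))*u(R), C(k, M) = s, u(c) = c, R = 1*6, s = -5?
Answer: 864/5 ≈ 172.80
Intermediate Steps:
R = 6
C(k, M) = -5
r(x) = 3*(2 + x)/x (r(x) = ((x + 2)/(x + x))*6 = ((2 + x)/((2*x)))*6 = ((2 + x)*(1/(2*x)))*6 = ((2 + x)/(2*x))*6 = 3*(2 + x)/x)
(-12*(-8))*r(C(-2, -3)) = (-12*(-8))*(3 + 6/(-5)) = 96*(3 + 6*(-⅕)) = 96*(3 - 6/5) = 96*(9/5) = 864/5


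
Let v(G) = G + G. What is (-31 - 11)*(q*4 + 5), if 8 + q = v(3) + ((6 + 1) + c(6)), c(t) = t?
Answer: -2058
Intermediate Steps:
v(G) = 2*G
q = 11 (q = -8 + (2*3 + ((6 + 1) + 6)) = -8 + (6 + (7 + 6)) = -8 + (6 + 13) = -8 + 19 = 11)
(-31 - 11)*(q*4 + 5) = (-31 - 11)*(11*4 + 5) = -42*(44 + 5) = -42*49 = -2058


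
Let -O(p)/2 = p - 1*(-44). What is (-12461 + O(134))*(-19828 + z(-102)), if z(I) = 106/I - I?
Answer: 12894914543/51 ≈ 2.5284e+8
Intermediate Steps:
O(p) = -88 - 2*p (O(p) = -2*(p - 1*(-44)) = -2*(p + 44) = -2*(44 + p) = -88 - 2*p)
z(I) = -I + 106/I
(-12461 + O(134))*(-19828 + z(-102)) = (-12461 + (-88 - 2*134))*(-19828 + (-1*(-102) + 106/(-102))) = (-12461 + (-88 - 268))*(-19828 + (102 + 106*(-1/102))) = (-12461 - 356)*(-19828 + (102 - 53/51)) = -12817*(-19828 + 5149/51) = -12817*(-1006079/51) = 12894914543/51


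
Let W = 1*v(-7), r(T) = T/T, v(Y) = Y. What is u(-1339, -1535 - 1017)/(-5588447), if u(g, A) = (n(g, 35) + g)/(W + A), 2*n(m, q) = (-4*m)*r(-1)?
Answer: 1339/14300835873 ≈ 9.3631e-8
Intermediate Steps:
r(T) = 1
W = -7 (W = 1*(-7) = -7)
n(m, q) = -2*m (n(m, q) = (-4*m*1)/2 = (-4*m)/2 = -2*m)
u(g, A) = -g/(-7 + A) (u(g, A) = (-2*g + g)/(-7 + A) = (-g)/(-7 + A) = -g/(-7 + A))
u(-1339, -1535 - 1017)/(-5588447) = -1*(-1339)/(-7 + (-1535 - 1017))/(-5588447) = -1*(-1339)/(-7 - 2552)*(-1/5588447) = -1*(-1339)/(-2559)*(-1/5588447) = -1*(-1339)*(-1/2559)*(-1/5588447) = -1339/2559*(-1/5588447) = 1339/14300835873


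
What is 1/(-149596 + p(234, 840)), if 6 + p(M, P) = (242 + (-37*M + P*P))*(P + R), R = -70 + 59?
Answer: 1/577815934 ≈ 1.7307e-9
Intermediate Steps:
R = -11
p(M, P) = -6 + (-11 + P)*(242 + P² - 37*M) (p(M, P) = -6 + (242 + (-37*M + P*P))*(P - 11) = -6 + (242 + (-37*M + P²))*(-11 + P) = -6 + (242 + (P² - 37*M))*(-11 + P) = -6 + (242 + P² - 37*M)*(-11 + P) = -6 + (-11 + P)*(242 + P² - 37*M))
1/(-149596 + p(234, 840)) = 1/(-149596 + (-2668 + 840³ - 11*840² + 242*840 + 407*234 - 37*234*840)) = 1/(-149596 + (-2668 + 592704000 - 11*705600 + 203280 + 95238 - 7272720)) = 1/(-149596 + (-2668 + 592704000 - 7761600 + 203280 + 95238 - 7272720)) = 1/(-149596 + 577965530) = 1/577815934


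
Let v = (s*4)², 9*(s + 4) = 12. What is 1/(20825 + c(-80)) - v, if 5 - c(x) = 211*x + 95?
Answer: -38517751/338535 ≈ -113.78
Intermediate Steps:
s = -8/3 (s = -4 + (⅑)*12 = -4 + 4/3 = -8/3 ≈ -2.6667)
c(x) = -90 - 211*x (c(x) = 5 - (211*x + 95) = 5 - (95 + 211*x) = 5 + (-95 - 211*x) = -90 - 211*x)
v = 1024/9 (v = (-8/3*4)² = (-32/3)² = 1024/9 ≈ 113.78)
1/(20825 + c(-80)) - v = 1/(20825 + (-90 - 211*(-80))) - 1*1024/9 = 1/(20825 + (-90 + 16880)) - 1024/9 = 1/(20825 + 16790) - 1024/9 = 1/37615 - 1024/9 = -38517751/338535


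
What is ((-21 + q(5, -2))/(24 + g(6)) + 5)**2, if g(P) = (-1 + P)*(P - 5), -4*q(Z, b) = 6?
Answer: 60025/3364 ≈ 17.843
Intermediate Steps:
q(Z, b) = -3/2 (q(Z, b) = -1/4*6 = -3/2)
g(P) = (-1 + P)*(-5 + P)
((-21 + q(5, -2))/(24 + g(6)) + 5)**2 = ((-21 - 3/2)/(24 + (5 + 6**2 - 6*6)) + 5)**2 = (-45/(2*(24 + (5 + 36 - 36))) + 5)**2 = (-45/(2*(24 + 5)) + 5)**2 = (-45/2/29 + 5)**2 = (-45/2*1/29 + 5)**2 = (-45/58 + 5)**2 = (245/58)**2 = 60025/3364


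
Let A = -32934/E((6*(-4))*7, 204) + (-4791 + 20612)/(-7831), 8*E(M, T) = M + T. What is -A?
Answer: 171984899/23493 ≈ 7320.7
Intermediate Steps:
E(M, T) = M/8 + T/8 (E(M, T) = (M + T)/8 = M/8 + T/8)
A = -171984899/23493 (A = -32934/(((6*(-4))*7)/8 + (⅛)*204) + (-4791 + 20612)/(-7831) = -32934/((-24*7)/8 + 51/2) + 15821*(-1/7831) = -32934/((⅛)*(-168) + 51/2) - 15821/7831 = -32934/(-21 + 51/2) - 15821/7831 = -32934/9/2 - 15821/7831 = -32934*2/9 - 15821/7831 = -21956/3 - 15821/7831 = -171984899/23493 ≈ -7320.7)
-A = -1*(-171984899/23493) = 171984899/23493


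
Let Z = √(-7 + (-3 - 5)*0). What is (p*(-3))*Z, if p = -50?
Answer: 150*I*√7 ≈ 396.86*I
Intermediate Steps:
Z = I*√7 (Z = √(-7 - 8*0) = √(-7 + 0) = √(-7) = I*√7 ≈ 2.6458*I)
(p*(-3))*Z = (-50*(-3))*(I*√7) = 150*(I*√7) = 150*I*√7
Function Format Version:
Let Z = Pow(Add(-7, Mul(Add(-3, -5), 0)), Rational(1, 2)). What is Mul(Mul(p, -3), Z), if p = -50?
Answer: Mul(150, I, Pow(7, Rational(1, 2))) ≈ Mul(396.86, I)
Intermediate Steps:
Z = Mul(I, Pow(7, Rational(1, 2))) (Z = Pow(Add(-7, Mul(-8, 0)), Rational(1, 2)) = Pow(Add(-7, 0), Rational(1, 2)) = Pow(-7, Rational(1, 2)) = Mul(I, Pow(7, Rational(1, 2))) ≈ Mul(2.6458, I))
Mul(Mul(p, -3), Z) = Mul(Mul(-50, -3), Mul(I, Pow(7, Rational(1, 2)))) = Mul(150, Mul(I, Pow(7, Rational(1, 2)))) = Mul(150, I, Pow(7, Rational(1, 2)))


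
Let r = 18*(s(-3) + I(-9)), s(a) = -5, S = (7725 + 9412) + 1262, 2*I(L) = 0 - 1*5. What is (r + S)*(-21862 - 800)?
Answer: -413898768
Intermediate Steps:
I(L) = -5/2 (I(L) = (0 - 1*5)/2 = (0 - 5)/2 = (½)*(-5) = -5/2)
S = 18399 (S = 17137 + 1262 = 18399)
r = -135 (r = 18*(-5 - 5/2) = 18*(-15/2) = -135)
(r + S)*(-21862 - 800) = (-135 + 18399)*(-21862 - 800) = 18264*(-22662) = -413898768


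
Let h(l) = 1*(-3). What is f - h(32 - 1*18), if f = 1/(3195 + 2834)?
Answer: 18088/6029 ≈ 3.0002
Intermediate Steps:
f = 1/6029 ≈ 0.00016587
h(l) = -3
f - h(32 - 1*18) = 1/6029 - 1*(-3) = 1/6029 + 3 = 18088/6029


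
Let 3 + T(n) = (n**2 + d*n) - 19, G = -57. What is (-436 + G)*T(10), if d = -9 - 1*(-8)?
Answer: -33524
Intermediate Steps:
d = -1 (d = -9 + 8 = -1)
T(n) = -22 + n**2 - n (T(n) = -3 + ((n**2 - n) - 19) = -3 + (-19 + n**2 - n) = -22 + n**2 - n)
(-436 + G)*T(10) = (-436 - 57)*(-22 + 10**2 - 1*10) = -493*(-22 + 100 - 10) = -493*68 = -33524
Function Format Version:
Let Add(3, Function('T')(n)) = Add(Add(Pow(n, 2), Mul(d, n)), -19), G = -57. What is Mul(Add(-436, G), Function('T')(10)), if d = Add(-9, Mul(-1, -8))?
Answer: -33524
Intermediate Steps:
d = -1 (d = Add(-9, 8) = -1)
Function('T')(n) = Add(-22, Pow(n, 2), Mul(-1, n)) (Function('T')(n) = Add(-3, Add(Add(Pow(n, 2), Mul(-1, n)), -19)) = Add(-3, Add(-19, Pow(n, 2), Mul(-1, n))) = Add(-22, Pow(n, 2), Mul(-1, n)))
Mul(Add(-436, G), Function('T')(10)) = Mul(Add(-436, -57), Add(-22, Pow(10, 2), Mul(-1, 10))) = Mul(-493, Add(-22, 100, -10)) = Mul(-493, 68) = -33524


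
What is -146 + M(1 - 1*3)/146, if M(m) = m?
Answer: -10659/73 ≈ -146.01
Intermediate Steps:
-146 + M(1 - 1*3)/146 = -146 + (1 - 1*3)/146 = -146 + (1 - 3)/146 = -146 + (1/146)*(-2) = -146 - 1/73 = -10659/73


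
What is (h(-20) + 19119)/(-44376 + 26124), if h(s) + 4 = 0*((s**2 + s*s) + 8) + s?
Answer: -6365/6084 ≈ -1.0462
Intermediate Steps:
h(s) = -4 + s (h(s) = -4 + (0*((s**2 + s*s) + 8) + s) = -4 + (0*((s**2 + s**2) + 8) + s) = -4 + (0*(2*s**2 + 8) + s) = -4 + (0*(8 + 2*s**2) + s) = -4 + (0 + s) = -4 + s)
(h(-20) + 19119)/(-44376 + 26124) = ((-4 - 20) + 19119)/(-44376 + 26124) = (-24 + 19119)/(-18252) = 19095*(-1/18252) = -6365/6084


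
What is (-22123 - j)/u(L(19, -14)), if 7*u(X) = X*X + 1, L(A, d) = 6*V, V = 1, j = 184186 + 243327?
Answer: -3147452/37 ≈ -85066.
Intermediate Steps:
j = 427513
L(A, d) = 6 (L(A, d) = 6*1 = 6)
u(X) = ⅐ + X²/7 (u(X) = (X*X + 1)/7 = (X² + 1)/7 = (1 + X²)/7 = ⅐ + X²/7)
(-22123 - j)/u(L(19, -14)) = (-22123 - 1*427513)/(⅐ + (⅐)*6²) = (-22123 - 427513)/(⅐ + (⅐)*36) = -449636/(⅐ + 36/7) = -449636/37/7 = -449636*7/37 = -3147452/37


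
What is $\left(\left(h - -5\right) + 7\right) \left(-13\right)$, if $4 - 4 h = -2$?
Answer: $- \frac{351}{2} \approx -175.5$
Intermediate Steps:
$h = \frac{3}{2}$ ($h = 1 - - \frac{1}{2} = 1 + \frac{1}{2} = \frac{3}{2} \approx 1.5$)
$\left(\left(h - -5\right) + 7\right) \left(-13\right) = \left(\left(\frac{3}{2} - -5\right) + 7\right) \left(-13\right) = \left(\left(\frac{3}{2} + 5\right) + 7\right) \left(-13\right) = \left(\frac{13}{2} + 7\right) \left(-13\right) = \frac{27}{2} \left(-13\right) = - \frac{351}{2}$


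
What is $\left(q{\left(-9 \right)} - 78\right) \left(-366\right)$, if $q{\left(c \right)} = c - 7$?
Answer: $34404$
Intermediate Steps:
$q{\left(c \right)} = -7 + c$
$\left(q{\left(-9 \right)} - 78\right) \left(-366\right) = \left(\left(-7 - 9\right) - 78\right) \left(-366\right) = \left(-16 - 78\right) \left(-366\right) = \left(-94\right) \left(-366\right) = 34404$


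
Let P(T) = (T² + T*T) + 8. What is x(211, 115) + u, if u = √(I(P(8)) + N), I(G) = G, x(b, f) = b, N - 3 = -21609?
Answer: 211 + I*√21470 ≈ 211.0 + 146.53*I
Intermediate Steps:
N = -21606 (N = 3 - 21609 = -21606)
P(T) = 8 + 2*T² (P(T) = (T² + T²) + 8 = 2*T² + 8 = 8 + 2*T²)
u = I*√21470 (u = √((8 + 2*8²) - 21606) = √((8 + 2*64) - 21606) = √((8 + 128) - 21606) = √(136 - 21606) = √(-21470) = I*√21470 ≈ 146.53*I)
x(211, 115) + u = 211 + I*√21470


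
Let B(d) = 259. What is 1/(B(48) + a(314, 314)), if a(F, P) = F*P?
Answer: 1/98855 ≈ 1.0116e-5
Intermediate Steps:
1/(B(48) + a(314, 314)) = 1/(259 + 314*314) = 1/(259 + 98596) = 1/98855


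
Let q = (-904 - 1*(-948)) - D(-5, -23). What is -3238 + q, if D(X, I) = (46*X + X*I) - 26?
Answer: -3053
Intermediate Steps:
D(X, I) = -26 + 46*X + I*X (D(X, I) = (46*X + I*X) - 26 = -26 + 46*X + I*X)
q = 185 (q = (-904 - 1*(-948)) - (-26 + 46*(-5) - 23*(-5)) = (-904 + 948) - (-26 - 230 + 115) = 44 - 1*(-141) = 44 + 141 = 185)
-3238 + q = -3238 + 185 = -3053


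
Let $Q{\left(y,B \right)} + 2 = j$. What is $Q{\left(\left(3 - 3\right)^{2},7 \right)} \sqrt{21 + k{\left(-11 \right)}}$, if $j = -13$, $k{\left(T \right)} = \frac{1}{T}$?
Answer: $- \frac{15 \sqrt{2530}}{11} \approx -68.59$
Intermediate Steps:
$Q{\left(y,B \right)} = -15$ ($Q{\left(y,B \right)} = -2 - 13 = -15$)
$Q{\left(\left(3 - 3\right)^{2},7 \right)} \sqrt{21 + k{\left(-11 \right)}} = - 15 \sqrt{21 + \frac{1}{-11}} = - 15 \sqrt{21 - \frac{1}{11}} = - 15 \sqrt{\frac{230}{11}} = - 15 \frac{\sqrt{2530}}{11} = - \frac{15 \sqrt{2530}}{11}$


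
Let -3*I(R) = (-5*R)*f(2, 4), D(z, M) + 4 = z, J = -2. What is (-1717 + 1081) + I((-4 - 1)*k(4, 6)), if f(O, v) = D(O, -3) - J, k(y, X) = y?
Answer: -636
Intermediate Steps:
D(z, M) = -4 + z
f(O, v) = -2 + O (f(O, v) = (-4 + O) - 1*(-2) = (-4 + O) + 2 = -2 + O)
I(R) = 0 (I(R) = -(-5*R)*(-2 + 2)/3 = -(-5*R)*0/3 = -1/3*0 = 0)
(-1717 + 1081) + I((-4 - 1)*k(4, 6)) = (-1717 + 1081) + 0 = -636 + 0 = -636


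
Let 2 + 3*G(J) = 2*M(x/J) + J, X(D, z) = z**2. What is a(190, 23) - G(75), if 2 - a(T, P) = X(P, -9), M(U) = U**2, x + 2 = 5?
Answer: -64584/625 ≈ -103.33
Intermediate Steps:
x = 3 (x = -2 + 5 = 3)
a(T, P) = -79 (a(T, P) = 2 - 1*(-9)**2 = 2 - 1*81 = 2 - 81 = -79)
G(J) = -2/3 + 6/J**2 + J/3 (G(J) = -2/3 + (2*(3/J)**2 + J)/3 = -2/3 + (2*(9/J**2) + J)/3 = -2/3 + (18/J**2 + J)/3 = -2/3 + (J + 18/J**2)/3 = -2/3 + (6/J**2 + J/3) = -2/3 + 6/J**2 + J/3)
a(190, 23) - G(75) = -79 - (-2/3 + 6/75**2 + (1/3)*75) = -79 - (-2/3 + 6*(1/5625) + 25) = -79 - (-2/3 + 2/1875 + 25) = -79 - 1*15209/625 = -79 - 15209/625 = -64584/625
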